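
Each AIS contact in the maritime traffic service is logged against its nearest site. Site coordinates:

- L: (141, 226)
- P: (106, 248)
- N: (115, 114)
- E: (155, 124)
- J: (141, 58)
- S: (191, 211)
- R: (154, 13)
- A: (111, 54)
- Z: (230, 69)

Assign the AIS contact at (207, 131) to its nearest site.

E

Squared distances to each site:
L: 13381.000; P: 23890.000; N: 8753.000; E: 2753.000; J: 9685.000; S: 6656.000; R: 16733.000; A: 15145.000; Z: 4373.000.
Minimum at E.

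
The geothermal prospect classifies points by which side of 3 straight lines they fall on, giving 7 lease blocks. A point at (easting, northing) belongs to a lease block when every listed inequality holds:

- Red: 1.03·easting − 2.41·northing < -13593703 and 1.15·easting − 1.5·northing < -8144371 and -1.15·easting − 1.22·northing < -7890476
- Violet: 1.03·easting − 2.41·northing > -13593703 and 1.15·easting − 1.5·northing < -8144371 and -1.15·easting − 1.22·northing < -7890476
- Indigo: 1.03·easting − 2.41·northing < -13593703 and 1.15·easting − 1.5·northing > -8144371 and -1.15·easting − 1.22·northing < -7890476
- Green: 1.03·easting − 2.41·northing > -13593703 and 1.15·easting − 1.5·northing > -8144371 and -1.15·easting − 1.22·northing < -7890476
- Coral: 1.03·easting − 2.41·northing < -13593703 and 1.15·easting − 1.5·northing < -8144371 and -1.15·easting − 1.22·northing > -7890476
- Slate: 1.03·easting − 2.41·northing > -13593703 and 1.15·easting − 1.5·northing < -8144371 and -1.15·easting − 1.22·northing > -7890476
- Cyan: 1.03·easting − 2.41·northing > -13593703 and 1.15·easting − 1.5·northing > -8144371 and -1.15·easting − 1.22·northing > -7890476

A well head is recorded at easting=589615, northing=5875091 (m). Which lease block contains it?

1.03·589615 − 2.41·5875091 = -13551665.860, which is > -13593703
1.15·589615 − 1.5·5875091 = -8134579.250, which is > -8144371
-1.15·589615 − 1.22·5875091 = -7845668.270, which is > -7890476
This sign pattern matches Cyan.

Cyan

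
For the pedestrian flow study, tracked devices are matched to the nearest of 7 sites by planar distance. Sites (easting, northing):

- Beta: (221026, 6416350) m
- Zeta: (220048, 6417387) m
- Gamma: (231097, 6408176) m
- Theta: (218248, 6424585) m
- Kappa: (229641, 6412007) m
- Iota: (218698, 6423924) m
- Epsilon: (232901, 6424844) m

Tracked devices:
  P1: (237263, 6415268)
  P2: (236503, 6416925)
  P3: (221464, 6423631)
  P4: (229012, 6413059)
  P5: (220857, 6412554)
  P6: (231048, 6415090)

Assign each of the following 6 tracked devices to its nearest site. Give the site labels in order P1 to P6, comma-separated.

P1 → Kappa (d²=68729005.00)
P2 → Kappa (d²=71273768.00)
P3 → Iota (d²=7736605.00)
P4 → Kappa (d²=1502345.00)
P5 → Beta (d²=14438177.00)
P6 → Kappa (d²=11484538.00)

Kappa, Kappa, Iota, Kappa, Beta, Kappa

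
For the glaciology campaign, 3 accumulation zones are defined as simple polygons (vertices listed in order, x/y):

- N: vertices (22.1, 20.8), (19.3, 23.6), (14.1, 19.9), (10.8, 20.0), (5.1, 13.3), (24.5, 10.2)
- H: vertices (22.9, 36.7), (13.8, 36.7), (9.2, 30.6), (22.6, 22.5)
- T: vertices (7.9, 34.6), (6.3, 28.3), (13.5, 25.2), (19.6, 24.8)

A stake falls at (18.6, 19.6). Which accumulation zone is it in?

Cast a ray rightward from (18.6, 19.6). For each polygon, the edges (by vertex number in listed order) whose endpoints lie on opposite sides of y = 19.6, where each meets that height, and whether that is right or left of the point:
N: 4–5 at x≈10.46 (left), 6–1 at x≈22.37 (right) → 1 crossing.
H: no edge straddles that height → 0 crossings.
T: no edge straddles that height → 0 crossings.
Only N has an odd count, so the point is inside N.

N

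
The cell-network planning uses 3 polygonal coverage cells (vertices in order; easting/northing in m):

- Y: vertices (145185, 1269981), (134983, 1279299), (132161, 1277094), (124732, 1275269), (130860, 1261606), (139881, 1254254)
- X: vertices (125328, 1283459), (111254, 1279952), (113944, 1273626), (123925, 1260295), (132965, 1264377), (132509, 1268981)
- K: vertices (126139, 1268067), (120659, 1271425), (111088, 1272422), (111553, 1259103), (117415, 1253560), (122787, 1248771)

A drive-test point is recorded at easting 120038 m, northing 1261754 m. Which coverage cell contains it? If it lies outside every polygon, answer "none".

K

Cast a ray rightward from (120038, 1261754). For each polygon, the edges (by vertex number in listed order) whose endpoints lie on opposite sides of northing = 1261754, where each meets that height, and whether that is right or left of the point:
Y: 4–5 at easting≈130793.6 (right), 6–1 at easting≈142410.4 (right) → 2 crossings.
X: 3–4 at easting≈122832.6 (right), 4–5 at easting≈127156.1 (right) → 2 crossings.
K: 3–4 at easting≈111460.4 (left), 6–1 at easting≈125042.3 (right) → 1 crossing.
Only K has an odd count, so the point is inside K.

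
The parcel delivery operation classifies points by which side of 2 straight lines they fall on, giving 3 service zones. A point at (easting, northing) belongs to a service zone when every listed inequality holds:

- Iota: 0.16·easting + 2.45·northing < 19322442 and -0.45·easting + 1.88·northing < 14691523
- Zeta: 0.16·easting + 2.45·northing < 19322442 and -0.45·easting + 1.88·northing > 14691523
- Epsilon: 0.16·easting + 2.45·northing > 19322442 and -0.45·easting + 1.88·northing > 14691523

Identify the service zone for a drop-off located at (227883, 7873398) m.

0.16·227883 + 2.45·7873398 = 19326286.380, which is > 19322442
-0.45·227883 + 1.88·7873398 = 14699440.890, which is > 14691523
This sign pattern matches Epsilon.

Epsilon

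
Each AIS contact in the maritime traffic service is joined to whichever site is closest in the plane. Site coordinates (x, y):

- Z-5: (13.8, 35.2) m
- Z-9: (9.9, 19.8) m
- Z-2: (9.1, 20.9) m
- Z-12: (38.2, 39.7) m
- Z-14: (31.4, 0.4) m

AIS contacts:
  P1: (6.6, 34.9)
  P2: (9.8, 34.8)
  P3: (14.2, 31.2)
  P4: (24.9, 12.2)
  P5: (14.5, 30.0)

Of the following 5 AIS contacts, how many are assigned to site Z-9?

0

P1 → Z-5
P2 → Z-5
P3 → Z-5
P4 → Z-14
P5 → Z-5
0 of the 5 go to Z-9.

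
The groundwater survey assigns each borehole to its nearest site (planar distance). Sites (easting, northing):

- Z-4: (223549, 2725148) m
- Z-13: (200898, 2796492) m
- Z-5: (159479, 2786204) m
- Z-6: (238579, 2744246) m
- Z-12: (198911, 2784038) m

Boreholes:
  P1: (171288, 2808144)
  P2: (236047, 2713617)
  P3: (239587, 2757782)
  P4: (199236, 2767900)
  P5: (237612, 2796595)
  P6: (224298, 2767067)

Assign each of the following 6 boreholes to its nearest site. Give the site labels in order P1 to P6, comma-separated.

Z-5, Z-4, Z-6, Z-12, Z-13, Z-6

P1 → Z-5 (d²=620816081.00)
P2 → Z-4 (d²=289163965.00)
P3 → Z-6 (d²=184239360.00)
P4 → Z-12 (d²=260540669.00)
P5 → Z-13 (d²=1347928405.00)
P6 → Z-6 (d²=724745002.00)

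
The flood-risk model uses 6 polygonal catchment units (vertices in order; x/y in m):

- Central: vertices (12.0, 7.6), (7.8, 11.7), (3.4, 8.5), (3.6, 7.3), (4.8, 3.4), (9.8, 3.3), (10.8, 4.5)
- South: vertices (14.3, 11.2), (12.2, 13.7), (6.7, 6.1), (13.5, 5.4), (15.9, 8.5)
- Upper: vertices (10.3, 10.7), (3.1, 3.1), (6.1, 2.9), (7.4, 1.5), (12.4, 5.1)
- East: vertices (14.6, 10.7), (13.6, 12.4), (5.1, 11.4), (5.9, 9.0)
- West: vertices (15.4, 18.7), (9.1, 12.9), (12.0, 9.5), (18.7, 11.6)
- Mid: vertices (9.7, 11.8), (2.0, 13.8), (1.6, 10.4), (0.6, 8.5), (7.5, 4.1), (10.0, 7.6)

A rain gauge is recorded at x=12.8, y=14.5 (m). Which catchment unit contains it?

West

Cast a ray rightward from (12.8, 14.5). For each polygon, the edges (by vertex number in listed order) whose endpoints lie on opposite sides of y = 14.5, where each meets that height, and whether that is right or left of the point:
Central: no edge straddles that height → 0 crossings.
South: no edge straddles that height → 0 crossings.
Upper: no edge straddles that height → 0 crossings.
East: no edge straddles that height → 0 crossings.
West: 1–2 at x≈10.84 (left), 4–1 at x≈17.35 (right) → 1 crossing.
Mid: no edge straddles that height → 0 crossings.
Only West has an odd count, so the point is inside West.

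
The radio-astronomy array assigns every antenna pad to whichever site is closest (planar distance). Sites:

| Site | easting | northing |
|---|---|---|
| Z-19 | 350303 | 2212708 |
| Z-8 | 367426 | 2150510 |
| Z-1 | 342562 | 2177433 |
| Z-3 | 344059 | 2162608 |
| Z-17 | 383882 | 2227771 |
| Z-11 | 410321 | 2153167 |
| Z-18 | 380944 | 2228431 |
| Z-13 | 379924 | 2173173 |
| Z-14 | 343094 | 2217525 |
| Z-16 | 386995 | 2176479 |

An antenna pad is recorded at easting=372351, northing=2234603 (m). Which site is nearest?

Z-18

Squared distances to each site:
Z-19: 965505329.000; Z-8: 7095888274.000; Z-1: 4155793421.000; Z-3: 5983717289.000; Z-17: 179640185.000; Z-11: 8073542996.000; Z-18: 111933233.000; Z-13: 3830995229.000; Z-14: 1147630133.000; Z-16: 3592846112.000.
Minimum at Z-18.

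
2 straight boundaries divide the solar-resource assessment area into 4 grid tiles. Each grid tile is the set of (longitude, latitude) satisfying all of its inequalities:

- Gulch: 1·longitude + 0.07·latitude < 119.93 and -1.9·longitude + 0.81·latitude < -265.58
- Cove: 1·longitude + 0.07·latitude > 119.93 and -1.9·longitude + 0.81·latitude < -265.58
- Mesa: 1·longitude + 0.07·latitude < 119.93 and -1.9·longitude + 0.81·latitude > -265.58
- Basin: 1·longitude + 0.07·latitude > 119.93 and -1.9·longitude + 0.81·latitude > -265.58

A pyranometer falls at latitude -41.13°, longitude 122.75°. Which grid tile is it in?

1·122.75 + 0.07·-41.13 = 119.871, which is < 119.93
-1.9·122.75 + 0.81·-41.13 = -266.540, which is < -265.58
This sign pattern matches Gulch.

Gulch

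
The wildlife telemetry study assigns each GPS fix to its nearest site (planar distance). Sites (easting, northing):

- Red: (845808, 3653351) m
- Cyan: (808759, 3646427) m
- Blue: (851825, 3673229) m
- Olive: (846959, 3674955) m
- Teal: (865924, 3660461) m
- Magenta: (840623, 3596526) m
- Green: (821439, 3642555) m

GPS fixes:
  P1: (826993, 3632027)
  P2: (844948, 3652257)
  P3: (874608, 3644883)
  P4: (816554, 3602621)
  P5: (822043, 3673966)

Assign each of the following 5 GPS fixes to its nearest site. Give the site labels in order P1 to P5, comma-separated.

P1 → Green (d²=141685700.00)
P2 → Red (d²=1936436.00)
P3 → Teal (d²=318085940.00)
P4 → Magenta (d²=616465786.00)
P5 → Olive (d²=621785177.00)

Green, Red, Teal, Magenta, Olive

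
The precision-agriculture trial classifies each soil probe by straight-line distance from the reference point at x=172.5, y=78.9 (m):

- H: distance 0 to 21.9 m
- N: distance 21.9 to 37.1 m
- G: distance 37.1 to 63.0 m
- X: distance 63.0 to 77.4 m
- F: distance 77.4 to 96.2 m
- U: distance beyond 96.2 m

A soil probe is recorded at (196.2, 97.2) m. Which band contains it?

N

Distance = √((196.2−172.5)² + (97.2−78.9)²) = √(561.690 + 334.890) = 29.943 m.
21.9 ≤ 29.943 < 37.1 → N.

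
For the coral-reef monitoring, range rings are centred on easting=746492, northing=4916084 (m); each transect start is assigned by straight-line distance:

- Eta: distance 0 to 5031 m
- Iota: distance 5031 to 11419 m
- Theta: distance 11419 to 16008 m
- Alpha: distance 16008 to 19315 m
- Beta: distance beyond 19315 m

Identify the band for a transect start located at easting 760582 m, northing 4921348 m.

Theta

Distance = √((760582−746492)² + (4921348−4916084)²) = √(198528100.000 + 27709696.000) = 15041.203 m.
11419 ≤ 15041.203 < 16008 → Theta.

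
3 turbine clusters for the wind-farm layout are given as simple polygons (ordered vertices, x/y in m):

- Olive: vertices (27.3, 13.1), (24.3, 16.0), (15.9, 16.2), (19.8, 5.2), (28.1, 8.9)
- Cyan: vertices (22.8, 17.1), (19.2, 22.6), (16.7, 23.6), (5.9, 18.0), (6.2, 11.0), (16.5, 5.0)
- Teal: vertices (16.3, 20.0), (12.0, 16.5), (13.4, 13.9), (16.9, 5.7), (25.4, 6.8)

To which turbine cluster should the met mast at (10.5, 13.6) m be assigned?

Cyan

Cast a ray rightward from (10.5, 13.6). For each polygon, the edges (by vertex number in listed order) whose endpoints lie on opposite sides of y = 13.6, where each meets that height, and whether that is right or left of the point:
Olive: 1–2 at x≈26.78 (right), 3–4 at x≈16.82 (right) → 2 crossings.
Cyan: 4–5 at x≈6.09 (left), 6–1 at x≈20.98 (right) → 1 crossing.
Teal: 3–4 at x≈13.53 (right), 5–1 at x≈20.71 (right) → 2 crossings.
Only Cyan has an odd count, so the point is inside Cyan.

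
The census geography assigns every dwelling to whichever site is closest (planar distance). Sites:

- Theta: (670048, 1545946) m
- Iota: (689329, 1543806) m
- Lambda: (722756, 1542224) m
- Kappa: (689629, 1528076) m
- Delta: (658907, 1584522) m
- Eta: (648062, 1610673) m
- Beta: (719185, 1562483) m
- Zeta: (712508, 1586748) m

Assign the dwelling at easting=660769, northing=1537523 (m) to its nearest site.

Squared distances to each site:
Theta: 157046770.000; Iota: 855149689.000; Lambda: 3864487570.000; Kappa: 922145409.000; Delta: 2212373045.000; Eta: 5512390349.000; Beta: 4035430656.000; Zeta: 5100024746.000.
Minimum at Theta.

Theta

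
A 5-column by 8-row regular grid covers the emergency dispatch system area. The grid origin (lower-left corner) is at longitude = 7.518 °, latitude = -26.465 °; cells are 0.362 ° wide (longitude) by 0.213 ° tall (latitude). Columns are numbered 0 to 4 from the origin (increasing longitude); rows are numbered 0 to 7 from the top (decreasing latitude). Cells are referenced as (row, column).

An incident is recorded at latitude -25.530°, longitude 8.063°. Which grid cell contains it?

(3, 1)

Column index: ⌊(8.063 − 7.518) / 0.362⌋ = ⌊1.506⌋ = 1
Row offset from origin: ⌊(-25.530 − -26.465) / 0.213⌋ = ⌊4.390⌋ = 4 → row 3 (counted from top)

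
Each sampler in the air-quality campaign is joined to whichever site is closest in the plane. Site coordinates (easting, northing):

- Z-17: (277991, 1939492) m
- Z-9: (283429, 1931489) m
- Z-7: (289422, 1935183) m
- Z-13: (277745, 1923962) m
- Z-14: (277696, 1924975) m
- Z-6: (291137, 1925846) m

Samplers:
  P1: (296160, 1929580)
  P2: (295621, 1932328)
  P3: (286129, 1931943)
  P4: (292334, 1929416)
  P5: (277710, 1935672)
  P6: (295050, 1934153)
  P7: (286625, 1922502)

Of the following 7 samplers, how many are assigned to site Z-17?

1

P1 → Z-6
P2 → Z-7
P3 → Z-9
P4 → Z-6
P5 → Z-17
P6 → Z-7
P7 → Z-6
1 of the 7 goes to Z-17.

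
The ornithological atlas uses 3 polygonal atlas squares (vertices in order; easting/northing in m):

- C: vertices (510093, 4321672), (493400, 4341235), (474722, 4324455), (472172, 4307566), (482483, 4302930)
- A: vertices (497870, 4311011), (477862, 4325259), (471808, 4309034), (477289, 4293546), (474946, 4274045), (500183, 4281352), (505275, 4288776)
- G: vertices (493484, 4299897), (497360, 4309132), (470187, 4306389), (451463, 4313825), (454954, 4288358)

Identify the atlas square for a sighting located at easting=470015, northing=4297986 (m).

G

Cast a ray rightward from (470015, 4297986). For each polygon, the edges (by vertex number in listed order) whose endpoints lie on opposite sides of northing = 4297986, where each meets that height, and whether that is right or left of the point:
C: no edge straddles that height → 0 crossings.
A: 3–4 at easting≈475717.7 (right), 7–1 at easting≈502207.8 (right) → 2 crossings.
G: 4–5 at easting≈453634.2 (left), 5–1 at easting≈487103.0 (right) → 1 crossing.
Only G has an odd count, so the point is inside G.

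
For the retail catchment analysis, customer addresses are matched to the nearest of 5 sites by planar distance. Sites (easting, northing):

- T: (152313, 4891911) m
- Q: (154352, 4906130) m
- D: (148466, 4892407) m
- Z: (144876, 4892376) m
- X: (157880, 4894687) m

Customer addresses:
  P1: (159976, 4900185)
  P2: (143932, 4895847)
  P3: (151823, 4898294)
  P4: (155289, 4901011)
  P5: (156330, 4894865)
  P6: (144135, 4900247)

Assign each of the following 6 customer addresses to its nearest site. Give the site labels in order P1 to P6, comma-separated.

P1 → X (d²=34621220.00)
P2 → Z (d²=12938977.00)
P3 → T (d²=40982789.00)
P4 → Q (d²=27082130.00)
P5 → X (d²=2434184.00)
P6 → Z (d²=62501722.00)

X, Z, T, Q, X, Z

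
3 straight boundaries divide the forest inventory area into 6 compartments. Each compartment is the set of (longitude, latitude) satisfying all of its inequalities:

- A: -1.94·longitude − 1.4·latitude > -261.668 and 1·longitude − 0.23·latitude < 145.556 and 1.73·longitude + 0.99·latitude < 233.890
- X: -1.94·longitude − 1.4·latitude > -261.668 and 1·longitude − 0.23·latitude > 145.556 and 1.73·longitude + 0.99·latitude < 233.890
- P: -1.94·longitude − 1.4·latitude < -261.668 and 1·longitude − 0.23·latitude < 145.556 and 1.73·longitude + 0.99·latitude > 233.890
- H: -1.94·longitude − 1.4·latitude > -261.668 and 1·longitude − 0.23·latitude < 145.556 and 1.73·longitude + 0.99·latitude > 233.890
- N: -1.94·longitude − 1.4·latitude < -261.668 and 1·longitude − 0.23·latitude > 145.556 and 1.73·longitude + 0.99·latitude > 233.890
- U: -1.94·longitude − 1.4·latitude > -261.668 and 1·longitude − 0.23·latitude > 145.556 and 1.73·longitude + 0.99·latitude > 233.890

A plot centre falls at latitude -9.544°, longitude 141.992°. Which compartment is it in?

-1.94·141.992 − 1.4·-9.544 = -262.103, which is < -261.668
1·141.992 − 0.23·-9.544 = 144.187, which is < 145.556
1.73·141.992 + 0.99·-9.544 = 236.198, which is > 233.890
This sign pattern matches P.

P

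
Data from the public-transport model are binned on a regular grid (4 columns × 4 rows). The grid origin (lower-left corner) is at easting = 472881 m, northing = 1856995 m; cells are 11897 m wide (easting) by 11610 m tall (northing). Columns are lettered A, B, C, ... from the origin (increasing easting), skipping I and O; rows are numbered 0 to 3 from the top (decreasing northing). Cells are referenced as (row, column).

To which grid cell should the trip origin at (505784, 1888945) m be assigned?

Column index: ⌊(505784 − 472881) / 11897⌋ = ⌊2.766⌋ = 2 → column C
Row offset from origin: ⌊(1888945 − 1856995) / 11610⌋ = ⌊2.752⌋ = 2 → row 1 (counted from top)

(1, C)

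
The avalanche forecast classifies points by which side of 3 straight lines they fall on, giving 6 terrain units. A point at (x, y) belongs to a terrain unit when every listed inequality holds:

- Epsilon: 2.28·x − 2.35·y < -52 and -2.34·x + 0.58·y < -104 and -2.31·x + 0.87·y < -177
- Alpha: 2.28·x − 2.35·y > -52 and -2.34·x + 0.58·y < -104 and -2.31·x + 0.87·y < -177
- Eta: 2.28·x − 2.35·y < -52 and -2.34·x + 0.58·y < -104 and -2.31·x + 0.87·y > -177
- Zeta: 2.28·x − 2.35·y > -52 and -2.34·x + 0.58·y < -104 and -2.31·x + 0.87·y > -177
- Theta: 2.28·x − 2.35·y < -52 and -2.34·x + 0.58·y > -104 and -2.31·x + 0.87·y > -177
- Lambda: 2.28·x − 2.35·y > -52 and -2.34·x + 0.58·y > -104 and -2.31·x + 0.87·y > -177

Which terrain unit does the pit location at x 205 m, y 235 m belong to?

Epsilon

2.28·205 − 2.35·235 = -84.850, which is < -52
-2.34·205 + 0.58·235 = -343.400, which is < -104
-2.31·205 + 0.87·235 = -269.100, which is < -177
This sign pattern matches Epsilon.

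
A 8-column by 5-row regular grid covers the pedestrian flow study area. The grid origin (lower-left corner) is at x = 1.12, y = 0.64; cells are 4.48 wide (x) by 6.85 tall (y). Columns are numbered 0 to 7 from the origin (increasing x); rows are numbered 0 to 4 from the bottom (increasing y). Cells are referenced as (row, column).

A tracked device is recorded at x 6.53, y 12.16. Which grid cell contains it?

Column index: ⌊(6.53 − 1.12) / 4.48⌋ = ⌊1.208⌋ = 1
Row offset from origin: ⌊(12.16 − 0.64) / 6.85⌋ = ⌊1.682⌋ = 1 → row 1

(1, 1)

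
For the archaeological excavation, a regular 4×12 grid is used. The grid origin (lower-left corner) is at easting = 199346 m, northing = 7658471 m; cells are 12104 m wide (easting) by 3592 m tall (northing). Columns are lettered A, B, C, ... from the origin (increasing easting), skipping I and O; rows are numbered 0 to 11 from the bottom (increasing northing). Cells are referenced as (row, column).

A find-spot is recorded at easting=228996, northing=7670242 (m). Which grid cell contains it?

(3, C)

Column index: ⌊(228996 − 199346) / 12104⌋ = ⌊2.450⌋ = 2 → column C
Row offset from origin: ⌊(7670242 − 7658471) / 3592⌋ = ⌊3.277⌋ = 3 → row 3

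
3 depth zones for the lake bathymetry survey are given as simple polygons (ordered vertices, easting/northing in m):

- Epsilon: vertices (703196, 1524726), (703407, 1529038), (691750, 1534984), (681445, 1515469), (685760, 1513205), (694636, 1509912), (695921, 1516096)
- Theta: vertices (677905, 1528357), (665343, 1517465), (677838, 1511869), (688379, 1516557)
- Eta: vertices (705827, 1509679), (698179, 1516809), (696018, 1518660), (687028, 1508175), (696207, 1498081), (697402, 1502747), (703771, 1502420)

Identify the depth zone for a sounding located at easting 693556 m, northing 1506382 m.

Cast a ray rightward from (693556, 1506382). For each polygon, the edges (by vertex number in listed order) whose endpoints lie on opposite sides of northing = 1506382, where each meets that height, and whether that is right or left of the point:
Epsilon: no edge straddles that height → 0 crossings.
Theta: no edge straddles that height → 0 crossings.
Eta: 4–5 at easting≈688658.5 (left), 7–1 at easting≈704893.2 (right) → 1 crossing.
Only Eta has an odd count, so the point is inside Eta.

Eta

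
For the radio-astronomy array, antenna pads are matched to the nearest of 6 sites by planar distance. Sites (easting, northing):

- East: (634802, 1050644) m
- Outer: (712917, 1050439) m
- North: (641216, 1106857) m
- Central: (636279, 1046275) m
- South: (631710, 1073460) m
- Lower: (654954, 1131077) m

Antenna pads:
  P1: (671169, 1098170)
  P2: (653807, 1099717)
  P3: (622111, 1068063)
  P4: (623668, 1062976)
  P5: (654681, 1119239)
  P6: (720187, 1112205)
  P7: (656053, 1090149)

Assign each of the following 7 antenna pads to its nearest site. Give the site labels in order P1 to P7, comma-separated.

North, North, South, South, Lower, Outer, North

P1 → North (d²=972646178.00)
P2 → North (d²=209512881.00)
P3 → South (d²=121268410.00)
P4 → South (d²=174588020.00)
P5 → Lower (d²=140212773.00)
P6 → Outer (d²=3867891656.00)
P7 → North (d²=499293833.00)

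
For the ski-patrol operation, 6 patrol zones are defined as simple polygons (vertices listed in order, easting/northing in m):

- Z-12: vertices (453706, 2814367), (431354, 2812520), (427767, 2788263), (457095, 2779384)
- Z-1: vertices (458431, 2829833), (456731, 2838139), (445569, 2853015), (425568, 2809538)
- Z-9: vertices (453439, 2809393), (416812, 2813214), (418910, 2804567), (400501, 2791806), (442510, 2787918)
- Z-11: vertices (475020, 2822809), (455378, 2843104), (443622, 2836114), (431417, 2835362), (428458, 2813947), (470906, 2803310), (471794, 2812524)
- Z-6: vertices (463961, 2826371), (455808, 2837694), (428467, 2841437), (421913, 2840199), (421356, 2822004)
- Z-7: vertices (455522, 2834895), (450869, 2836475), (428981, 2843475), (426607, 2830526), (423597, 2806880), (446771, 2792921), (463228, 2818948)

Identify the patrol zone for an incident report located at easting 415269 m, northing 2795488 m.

Cast a ray rightward from (415269, 2795488). For each polygon, the edges (by vertex number in listed order) whose endpoints lie on opposite sides of northing = 2795488, where each meets that height, and whether that is right or left of the point:
Z-12: 2–3 at easting≈428835.4 (right), 4–1 at easting≈455534.9 (right) → 2 crossings.
Z-1: no edge straddles that height → 0 crossings.
Z-9: 3–4 at easting≈405812.6 (left), 5–1 at easting≈446362.5 (right) → 1 crossing.
Z-11: no edge straddles that height → 0 crossings.
Z-6: no edge straddles that height → 0 crossings.
Z-7: 5–6 at easting≈442509.4 (right), 6–7 at easting≈448394.1 (right) → 2 crossings.
Only Z-9 has an odd count, so the point is inside Z-9.

Z-9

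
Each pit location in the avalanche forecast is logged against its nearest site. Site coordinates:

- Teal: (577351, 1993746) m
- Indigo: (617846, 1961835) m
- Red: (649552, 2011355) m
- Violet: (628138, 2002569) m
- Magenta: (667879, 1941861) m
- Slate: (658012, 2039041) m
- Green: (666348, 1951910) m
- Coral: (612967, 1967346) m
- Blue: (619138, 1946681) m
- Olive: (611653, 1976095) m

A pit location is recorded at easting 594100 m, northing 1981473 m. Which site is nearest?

Olive

Squared distances to each site:
Teal: 431155530.000; Indigo: 949523560.000; Red: 3967858228.000; Violet: 1603626660.000; Magenta: 7012451385.000; Slate: 7398818368.000; Green: 6093744473.000; Coral: 555535818.000; Blue: 1837384708.000; Olive: 337030693.000.
Minimum at Olive.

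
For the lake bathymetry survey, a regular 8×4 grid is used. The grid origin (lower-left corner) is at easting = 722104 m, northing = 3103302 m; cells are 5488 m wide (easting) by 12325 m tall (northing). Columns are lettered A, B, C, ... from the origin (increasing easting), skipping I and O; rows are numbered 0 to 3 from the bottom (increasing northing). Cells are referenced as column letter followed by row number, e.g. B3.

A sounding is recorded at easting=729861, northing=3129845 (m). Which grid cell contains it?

B2

Column index: ⌊(729861 − 722104) / 5488⌋ = ⌊1.413⌋ = 1 → column B
Row offset from origin: ⌊(3129845 − 3103302) / 12325⌋ = ⌊2.154⌋ = 2 → row 2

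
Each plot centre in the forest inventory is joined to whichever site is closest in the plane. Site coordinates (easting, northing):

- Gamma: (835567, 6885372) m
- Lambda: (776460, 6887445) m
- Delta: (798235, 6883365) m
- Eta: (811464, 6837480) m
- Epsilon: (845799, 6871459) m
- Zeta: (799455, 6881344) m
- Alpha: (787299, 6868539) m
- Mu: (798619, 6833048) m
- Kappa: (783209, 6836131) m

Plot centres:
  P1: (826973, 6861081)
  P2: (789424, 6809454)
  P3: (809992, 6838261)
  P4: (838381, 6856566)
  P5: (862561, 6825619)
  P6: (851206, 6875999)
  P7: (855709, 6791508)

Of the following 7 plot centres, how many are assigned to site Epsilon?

4

P1 → Epsilon
P2 → Mu
P3 → Eta
P4 → Epsilon
P5 → Epsilon
P6 → Epsilon
P7 → Eta
4 of the 7 go to Epsilon.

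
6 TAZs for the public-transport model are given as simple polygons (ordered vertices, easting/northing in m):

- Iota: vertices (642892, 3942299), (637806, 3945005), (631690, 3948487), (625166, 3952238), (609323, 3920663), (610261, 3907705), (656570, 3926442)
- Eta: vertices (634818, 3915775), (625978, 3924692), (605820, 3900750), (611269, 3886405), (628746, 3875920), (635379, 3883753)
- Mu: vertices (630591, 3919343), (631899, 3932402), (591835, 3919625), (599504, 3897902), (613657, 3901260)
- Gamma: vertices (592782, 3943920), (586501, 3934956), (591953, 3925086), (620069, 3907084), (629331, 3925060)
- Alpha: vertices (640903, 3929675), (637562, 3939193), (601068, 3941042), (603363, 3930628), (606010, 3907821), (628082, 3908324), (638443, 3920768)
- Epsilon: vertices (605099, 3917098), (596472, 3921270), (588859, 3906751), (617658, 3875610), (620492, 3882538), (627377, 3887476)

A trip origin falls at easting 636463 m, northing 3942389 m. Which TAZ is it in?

Cast a ray rightward from (636463, 3942389). For each polygon, the edges (by vertex number in listed order) whose endpoints lie on opposite sides of northing = 3942389, where each meets that height, and whether that is right or left of the point:
Iota: 1–2 at easting≈642722.8 (right), 4–5 at easting≈620224.2 (left) → 1 crossing.
Eta: no edge straddles that height → 0 crossings.
Mu: no edge straddles that height → 0 crossings.
Gamma: 1–2 at easting≈591709.2 (left), 5–1 at easting≈595748.9 (left) → 0 crossings.
Alpha: no edge straddles that height → 0 crossings.
Epsilon: no edge straddles that height → 0 crossings.
Only Iota has an odd count, so the point is inside Iota.

Iota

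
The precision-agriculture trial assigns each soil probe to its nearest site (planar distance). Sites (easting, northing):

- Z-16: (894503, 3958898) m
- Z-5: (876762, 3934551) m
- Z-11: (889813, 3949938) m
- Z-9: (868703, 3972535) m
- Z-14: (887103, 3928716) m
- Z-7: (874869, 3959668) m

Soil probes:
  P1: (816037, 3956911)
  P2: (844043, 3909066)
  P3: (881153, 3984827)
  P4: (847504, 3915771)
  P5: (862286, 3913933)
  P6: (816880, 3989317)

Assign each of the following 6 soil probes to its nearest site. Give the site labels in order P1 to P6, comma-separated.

Z-9, Z-5, Z-9, Z-5, Z-5, Z-9

P1 → Z-9 (d²=3017816932.00)
P2 → Z-5 (d²=1720018186.00)
P3 → Z-9 (d²=306095764.00)
P4 → Z-5 (d²=1208718964.00)
P5 → Z-5 (d²=634656500.00)
P6 → Z-9 (d²=2967258853.00)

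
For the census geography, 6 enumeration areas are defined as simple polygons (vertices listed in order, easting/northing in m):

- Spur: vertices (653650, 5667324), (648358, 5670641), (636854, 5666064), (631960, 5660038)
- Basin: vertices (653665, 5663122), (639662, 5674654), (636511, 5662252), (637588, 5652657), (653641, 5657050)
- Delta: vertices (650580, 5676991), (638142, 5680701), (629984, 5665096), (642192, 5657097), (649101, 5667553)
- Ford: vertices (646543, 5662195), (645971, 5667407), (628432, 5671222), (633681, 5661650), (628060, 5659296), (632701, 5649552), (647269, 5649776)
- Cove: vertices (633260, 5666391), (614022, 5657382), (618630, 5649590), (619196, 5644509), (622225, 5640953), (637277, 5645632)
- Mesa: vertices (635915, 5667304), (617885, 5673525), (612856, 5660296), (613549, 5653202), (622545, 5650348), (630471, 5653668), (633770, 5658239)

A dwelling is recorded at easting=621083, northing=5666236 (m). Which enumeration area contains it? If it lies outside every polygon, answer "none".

Mesa

Cast a ray rightward from (621083, 5666236). For each polygon, the edges (by vertex number in listed order) whose endpoints lie on opposite sides of northing = 5666236, where each meets that height, and whether that is right or left of the point:
Spur: 2–3 at easting≈637286.3 (right), 4–1 at easting≈650411.1 (right) → 2 crossings.
Basin: 1–2 at easting≈649883.8 (right), 2–3 at easting≈637523.2 (right) → 2 crossings.
Delta: 2–3 at easting≈630580.0 (right), 4–5 at easting≈648230.8 (right) → 2 crossings.
Ford: 1–2 at easting≈646099.5 (right), 3–4 at easting≈631166.2 (right) → 2 crossings.
Cove: 1–2 at easting≈632929.0 (right), 6–1 at easting≈633290.0 (right) → 2 crossings.
Mesa: 2–3 at easting≈615114.1 (left), 7–1 at easting≈635662.3 (right) → 1 crossing.
Only Mesa has an odd count, so the point is inside Mesa.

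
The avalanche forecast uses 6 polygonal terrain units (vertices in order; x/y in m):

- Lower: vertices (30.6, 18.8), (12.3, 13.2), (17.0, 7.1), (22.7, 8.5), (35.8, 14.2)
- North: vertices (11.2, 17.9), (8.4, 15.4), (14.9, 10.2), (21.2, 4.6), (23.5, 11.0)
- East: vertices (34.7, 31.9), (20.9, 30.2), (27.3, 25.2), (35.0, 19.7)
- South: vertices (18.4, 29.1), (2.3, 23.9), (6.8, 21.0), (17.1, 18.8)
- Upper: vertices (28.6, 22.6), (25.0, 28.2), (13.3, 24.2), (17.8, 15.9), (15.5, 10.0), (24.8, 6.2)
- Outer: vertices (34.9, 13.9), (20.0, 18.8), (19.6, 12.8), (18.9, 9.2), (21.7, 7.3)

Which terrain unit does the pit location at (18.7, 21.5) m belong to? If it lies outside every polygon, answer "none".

Cast a ray rightward from (18.7, 21.5). For each polygon, the edges (by vertex number in listed order) whose endpoints lie on opposite sides of y = 21.5, where each meets that height, and whether that is right or left of the point:
Lower: no edge straddles that height → 0 crossings.
North: no edge straddles that height → 0 crossings.
East: 3–4 at x≈32.48 (right), 4–1 at x≈34.96 (right) → 2 crossings.
South: 2–3 at x≈6.02 (left), 4–1 at x≈17.44 (left) → 0 crossings.
Upper: 3–4 at x≈14.76 (left), 6–1 at x≈28.35 (right) → 1 crossing.
Outer: no edge straddles that height → 0 crossings.
Only Upper has an odd count, so the point is inside Upper.

Upper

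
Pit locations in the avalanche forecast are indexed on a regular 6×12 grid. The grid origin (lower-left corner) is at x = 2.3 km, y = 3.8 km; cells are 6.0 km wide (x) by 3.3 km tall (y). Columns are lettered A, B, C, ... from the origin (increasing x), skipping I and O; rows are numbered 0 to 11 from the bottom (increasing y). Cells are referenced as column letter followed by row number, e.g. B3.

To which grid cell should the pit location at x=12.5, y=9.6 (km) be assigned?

Column index: ⌊(12.5 − 2.3) / 6.0⌋ = ⌊1.700⌋ = 1 → column B
Row offset from origin: ⌊(9.6 − 3.8) / 3.3⌋ = ⌊1.758⌋ = 1 → row 1

B1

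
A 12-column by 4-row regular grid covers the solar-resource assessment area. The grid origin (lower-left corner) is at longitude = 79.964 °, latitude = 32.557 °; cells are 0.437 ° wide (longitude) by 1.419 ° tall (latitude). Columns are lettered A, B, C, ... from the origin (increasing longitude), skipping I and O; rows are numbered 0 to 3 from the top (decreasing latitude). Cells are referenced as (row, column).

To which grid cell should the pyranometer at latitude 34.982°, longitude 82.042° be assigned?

Column index: ⌊(82.042 − 79.964) / 0.437⌋ = ⌊4.755⌋ = 4 → column E
Row offset from origin: ⌊(34.982 − 32.557) / 1.419⌋ = ⌊1.709⌋ = 1 → row 2 (counted from top)

(2, E)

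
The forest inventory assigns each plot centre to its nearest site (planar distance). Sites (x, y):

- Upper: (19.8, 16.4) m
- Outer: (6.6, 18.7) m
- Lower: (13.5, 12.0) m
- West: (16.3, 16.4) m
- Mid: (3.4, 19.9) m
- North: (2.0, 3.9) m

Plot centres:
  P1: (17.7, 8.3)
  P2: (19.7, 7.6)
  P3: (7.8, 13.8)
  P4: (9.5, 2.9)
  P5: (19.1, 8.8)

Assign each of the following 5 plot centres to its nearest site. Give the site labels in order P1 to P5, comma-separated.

P1 → Lower (d²=31.33)
P2 → Lower (d²=57.80)
P3 → Outer (d²=25.45)
P4 → North (d²=57.25)
P5 → Lower (d²=41.60)

Lower, Lower, Outer, North, Lower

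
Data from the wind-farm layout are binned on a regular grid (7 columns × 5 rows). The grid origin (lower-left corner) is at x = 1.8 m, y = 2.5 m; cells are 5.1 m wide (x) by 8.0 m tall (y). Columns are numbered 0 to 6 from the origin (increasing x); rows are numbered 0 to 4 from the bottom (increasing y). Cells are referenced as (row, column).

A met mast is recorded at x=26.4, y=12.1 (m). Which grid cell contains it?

Column index: ⌊(26.4 − 1.8) / 5.1⌋ = ⌊4.824⌋ = 4
Row offset from origin: ⌊(12.1 − 2.5) / 8.0⌋ = ⌊1.200⌋ = 1 → row 1

(1, 4)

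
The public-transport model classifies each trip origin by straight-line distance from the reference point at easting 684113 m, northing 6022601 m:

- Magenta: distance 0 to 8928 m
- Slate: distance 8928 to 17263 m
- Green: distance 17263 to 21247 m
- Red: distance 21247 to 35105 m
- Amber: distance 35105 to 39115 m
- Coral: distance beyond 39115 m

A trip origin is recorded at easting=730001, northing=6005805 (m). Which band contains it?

Coral

Distance = √((730001−684113)² + (6005805−6022601)²) = √(2105708544.000 + 282105616.000) = 48865.265 m.
39115 ≤ 48865.265 < ∞ → Coral.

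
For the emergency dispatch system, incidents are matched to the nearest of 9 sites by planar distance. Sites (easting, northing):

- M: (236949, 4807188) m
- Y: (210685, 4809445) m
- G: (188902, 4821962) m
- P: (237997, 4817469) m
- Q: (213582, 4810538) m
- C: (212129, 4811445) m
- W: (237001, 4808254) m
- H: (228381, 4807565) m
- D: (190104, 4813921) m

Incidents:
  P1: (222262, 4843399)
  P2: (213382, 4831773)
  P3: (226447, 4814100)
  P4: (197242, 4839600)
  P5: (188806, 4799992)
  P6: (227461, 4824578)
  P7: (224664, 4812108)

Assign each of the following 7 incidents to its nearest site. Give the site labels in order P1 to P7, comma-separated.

P, C, H, G, D, P, H

P1 → P (d²=919955125.00)
P2 → C (d²=414797593.00)
P3 → H (d²=46446581.00)
P4 → G (d²=380654644.00)
P5 → D (d²=195701845.00)
P6 → P (d²=161545177.00)
P7 → H (d²=34454938.00)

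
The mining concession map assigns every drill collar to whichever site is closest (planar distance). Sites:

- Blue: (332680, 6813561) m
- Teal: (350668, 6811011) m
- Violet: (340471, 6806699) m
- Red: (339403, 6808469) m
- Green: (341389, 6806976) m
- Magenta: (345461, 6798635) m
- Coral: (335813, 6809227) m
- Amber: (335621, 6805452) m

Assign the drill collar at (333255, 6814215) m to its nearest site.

Blue

Squared distances to each site:
Blue: 758341.000; Teal: 313478185.000; Violet: 108560912.000; Red: 70814420.000; Green: 118565077.000; Magenta: 391722836.000; Coral: 31423508.000; Amber: 82388125.000.
Minimum at Blue.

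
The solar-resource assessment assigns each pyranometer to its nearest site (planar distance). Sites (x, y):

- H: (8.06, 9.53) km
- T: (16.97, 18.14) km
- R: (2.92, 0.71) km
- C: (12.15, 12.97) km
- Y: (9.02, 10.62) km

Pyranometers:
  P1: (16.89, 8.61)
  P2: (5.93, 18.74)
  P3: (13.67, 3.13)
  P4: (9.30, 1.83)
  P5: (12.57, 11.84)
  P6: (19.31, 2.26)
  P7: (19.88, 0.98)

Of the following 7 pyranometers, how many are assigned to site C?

5

P1 → C
P2 → C
P3 → H
P4 → R
P5 → C
P6 → C
P7 → C
5 of the 7 go to C.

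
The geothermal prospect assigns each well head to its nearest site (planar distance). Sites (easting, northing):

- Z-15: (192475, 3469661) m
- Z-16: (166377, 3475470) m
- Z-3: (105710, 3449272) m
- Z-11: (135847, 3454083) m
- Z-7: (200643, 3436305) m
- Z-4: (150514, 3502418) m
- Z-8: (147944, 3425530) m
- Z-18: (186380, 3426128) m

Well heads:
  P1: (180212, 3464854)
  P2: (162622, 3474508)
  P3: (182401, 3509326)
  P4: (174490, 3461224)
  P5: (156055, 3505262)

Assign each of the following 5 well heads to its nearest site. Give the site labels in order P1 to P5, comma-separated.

P1 → Z-15 (d²=173488418.00)
P2 → Z-16 (d²=15025469.00)
P3 → Z-4 (d²=1064501233.00)
P4 → Z-16 (d²=268769285.00)
P5 → Z-4 (d²=38791017.00)

Z-15, Z-16, Z-4, Z-16, Z-4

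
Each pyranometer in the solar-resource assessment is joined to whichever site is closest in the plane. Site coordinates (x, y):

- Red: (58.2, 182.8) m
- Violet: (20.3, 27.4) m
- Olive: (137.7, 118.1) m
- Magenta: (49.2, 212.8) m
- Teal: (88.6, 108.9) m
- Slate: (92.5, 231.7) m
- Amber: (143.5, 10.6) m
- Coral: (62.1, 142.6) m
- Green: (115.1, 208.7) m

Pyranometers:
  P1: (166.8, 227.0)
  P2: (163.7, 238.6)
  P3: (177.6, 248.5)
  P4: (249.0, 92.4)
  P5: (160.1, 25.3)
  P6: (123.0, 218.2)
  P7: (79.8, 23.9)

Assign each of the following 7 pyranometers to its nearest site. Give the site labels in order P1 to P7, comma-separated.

Green, Green, Green, Olive, Amber, Green, Violet

P1 → Green (d²=3007.78)
P2 → Green (d²=3255.97)
P3 → Green (d²=5490.29)
P4 → Olive (d²=13048.18)
P5 → Amber (d²=491.65)
P6 → Green (d²=152.66)
P7 → Violet (d²=3552.50)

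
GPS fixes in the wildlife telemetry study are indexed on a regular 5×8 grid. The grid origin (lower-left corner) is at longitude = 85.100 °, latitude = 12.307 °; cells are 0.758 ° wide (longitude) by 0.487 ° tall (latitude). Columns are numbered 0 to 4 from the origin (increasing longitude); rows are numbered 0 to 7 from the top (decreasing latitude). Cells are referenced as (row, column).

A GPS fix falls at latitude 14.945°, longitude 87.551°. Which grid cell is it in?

(2, 3)

Column index: ⌊(87.551 − 85.100) / 0.758⌋ = ⌊3.234⌋ = 3
Row offset from origin: ⌊(14.945 − 12.307) / 0.487⌋ = ⌊5.417⌋ = 5 → row 2 (counted from top)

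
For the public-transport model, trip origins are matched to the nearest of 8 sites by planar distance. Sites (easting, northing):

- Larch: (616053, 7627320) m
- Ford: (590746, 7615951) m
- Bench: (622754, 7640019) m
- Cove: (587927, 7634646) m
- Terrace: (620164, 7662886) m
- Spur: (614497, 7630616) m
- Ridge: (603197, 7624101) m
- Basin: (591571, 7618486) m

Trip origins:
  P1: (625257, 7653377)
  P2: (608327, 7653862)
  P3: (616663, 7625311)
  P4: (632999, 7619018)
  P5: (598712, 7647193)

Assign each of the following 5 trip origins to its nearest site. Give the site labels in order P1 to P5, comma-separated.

P1 → Terrace (d²=116359730.00)
P2 → Terrace (d²=221547145.00)
P3 → Larch (d²=4408181.00)
P4 → Larch (d²=356090120.00)
P5 → Cove (d²=273743434.00)

Terrace, Terrace, Larch, Larch, Cove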